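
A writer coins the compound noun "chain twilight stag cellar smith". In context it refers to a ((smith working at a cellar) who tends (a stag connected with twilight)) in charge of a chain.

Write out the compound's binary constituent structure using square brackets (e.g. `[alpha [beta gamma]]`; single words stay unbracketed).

The outermost head in the paraphrase is "smith" (specifically "twilight stag cellar smith"), modified by "chain".
"twilight stag cellar smith" → head "smith" (specifically "cellar smith"), modifier "twilight stag".
"twilight stag" → head "stag", modifier "twilight".
"cellar smith" → head "smith", modifier "cellar".
So the structure is [chain [[twilight stag] [cellar smith]]].

[chain [[twilight stag] [cellar smith]]]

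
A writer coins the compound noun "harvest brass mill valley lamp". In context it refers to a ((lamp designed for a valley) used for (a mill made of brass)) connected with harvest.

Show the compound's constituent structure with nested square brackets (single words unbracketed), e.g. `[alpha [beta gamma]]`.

Overall it is a kind of lamp (specifically "brass mill valley lamp"); the modifier is "harvest".
Inside "brass mill valley lamp": head "lamp" (specifically "valley lamp"), modifier "brass mill".
Inside "brass mill": head "mill", modifier "brass".
Inside "valley lamp": head "lamp", modifier "valley".
Assembled: [harvest [[brass mill] [valley lamp]]].

[harvest [[brass mill] [valley lamp]]]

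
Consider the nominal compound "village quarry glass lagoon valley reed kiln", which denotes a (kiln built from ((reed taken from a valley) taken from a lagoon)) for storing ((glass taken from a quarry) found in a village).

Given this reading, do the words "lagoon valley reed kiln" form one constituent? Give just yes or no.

The paraphrase groups the words so that "lagoon valley reed kiln" is one unit: it corresponds to a single parenthesized sub-phrase.
The full structure is [[village [quarry glass]] [[lagoon [valley reed]] kiln]], in which [lagoon valley reed kiln] is a constituent.

yes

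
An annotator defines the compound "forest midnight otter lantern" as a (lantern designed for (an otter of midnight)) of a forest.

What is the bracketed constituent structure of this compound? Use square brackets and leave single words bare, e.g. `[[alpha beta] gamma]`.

Whole compound: head "lantern" (specifically "midnight otter lantern"), modifier "forest".
Within "midnight otter lantern", the head is "lantern" and the modifier is "midnight otter".
Within "midnight otter", the head is "otter" and the modifier is "midnight".
Assembled: [forest [[midnight otter] lantern]].

[forest [[midnight otter] lantern]]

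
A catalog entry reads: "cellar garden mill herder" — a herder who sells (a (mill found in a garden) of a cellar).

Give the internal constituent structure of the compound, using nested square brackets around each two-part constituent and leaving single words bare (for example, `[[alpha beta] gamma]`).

The outermost head in the paraphrase is "herder", modified by "cellar garden mill".
Inside "cellar garden mill": head "mill" (specifically "garden mill"), modifier "cellar".
Inside "garden mill": head "mill", modifier "garden".
So the structure is [[cellar [garden mill]] herder].

[[cellar [garden mill]] herder]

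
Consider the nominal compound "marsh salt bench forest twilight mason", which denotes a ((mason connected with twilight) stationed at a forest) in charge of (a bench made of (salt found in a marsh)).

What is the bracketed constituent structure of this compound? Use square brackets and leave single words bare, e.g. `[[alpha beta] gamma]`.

Overall it is a kind of mason (specifically "forest twilight mason"); the modifier is "marsh salt bench".
"marsh salt bench" → head "bench", modifier "marsh salt".
"marsh salt" → head "salt", modifier "marsh".
"forest twilight mason" → head "mason" (specifically "twilight mason"), modifier "forest".
"twilight mason" → head "mason", modifier "twilight".
Assembled: [[[marsh salt] bench] [forest [twilight mason]]].

[[[marsh salt] bench] [forest [twilight mason]]]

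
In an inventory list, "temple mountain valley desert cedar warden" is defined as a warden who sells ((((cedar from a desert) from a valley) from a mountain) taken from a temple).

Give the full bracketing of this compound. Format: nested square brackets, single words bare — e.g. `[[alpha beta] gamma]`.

Whole compound: head "warden", modifier "temple mountain valley desert cedar".
"temple mountain valley desert cedar" → head "cedar" (specifically "mountain valley desert cedar"), modifier "temple".
"mountain valley desert cedar" → head "cedar" (specifically "valley desert cedar"), modifier "mountain".
"valley desert cedar" → head "cedar" (specifically "desert cedar"), modifier "valley".
"desert cedar" → head "cedar", modifier "desert".
Putting it together: [[temple [mountain [valley [desert cedar]]]] warden].

[[temple [mountain [valley [desert cedar]]]] warden]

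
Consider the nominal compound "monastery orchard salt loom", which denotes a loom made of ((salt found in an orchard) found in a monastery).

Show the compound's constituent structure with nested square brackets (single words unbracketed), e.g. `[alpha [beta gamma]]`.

[[monastery [orchard salt]] loom]

At the top level: head "loom"; modifier "monastery orchard salt".
"monastery orchard salt" → head "salt" (specifically "orchard salt"), modifier "monastery".
"orchard salt" → head "salt", modifier "orchard".
Assembled: [[monastery [orchard salt]] loom].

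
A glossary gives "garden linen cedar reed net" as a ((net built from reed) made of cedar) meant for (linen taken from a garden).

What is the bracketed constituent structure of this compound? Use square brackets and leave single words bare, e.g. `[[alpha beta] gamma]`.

Overall it is a kind of net (specifically "cedar reed net"); the modifier is "garden linen".
Within "garden linen", the head is "linen" and the modifier is "garden".
Within "cedar reed net", the head is "net" (specifically "reed net") and the modifier is "cedar".
Within "reed net", the head is "net" and the modifier is "reed".
Putting it together: [[garden linen] [cedar [reed net]]].

[[garden linen] [cedar [reed net]]]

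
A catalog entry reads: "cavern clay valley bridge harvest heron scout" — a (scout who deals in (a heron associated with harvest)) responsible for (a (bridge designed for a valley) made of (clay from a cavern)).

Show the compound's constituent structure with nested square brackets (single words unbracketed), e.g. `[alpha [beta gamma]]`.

Overall it is a kind of scout (specifically "harvest heron scout"); the modifier is "cavern clay valley bridge".
Within "cavern clay valley bridge", the head is "bridge" (specifically "valley bridge") and the modifier is "cavern clay".
Within "cavern clay", the head is "clay" and the modifier is "cavern".
Within "valley bridge", the head is "bridge" and the modifier is "valley".
Within "harvest heron scout", the head is "scout" and the modifier is "harvest heron".
Within "harvest heron", the head is "heron" and the modifier is "harvest".
So the structure is [[[cavern clay] [valley bridge]] [[harvest heron] scout]].

[[[cavern clay] [valley bridge]] [[harvest heron] scout]]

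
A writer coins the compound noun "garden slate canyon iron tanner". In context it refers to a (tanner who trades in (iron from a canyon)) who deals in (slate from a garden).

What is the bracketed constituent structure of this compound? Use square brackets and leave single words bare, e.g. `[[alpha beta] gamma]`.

At the top level: head "tanner" (specifically "canyon iron tanner"); modifier "garden slate".
"garden slate" → head "slate", modifier "garden".
"canyon iron tanner" → head "tanner", modifier "canyon iron".
"canyon iron" → head "iron", modifier "canyon".
Putting it together: [[garden slate] [[canyon iron] tanner]].

[[garden slate] [[canyon iron] tanner]]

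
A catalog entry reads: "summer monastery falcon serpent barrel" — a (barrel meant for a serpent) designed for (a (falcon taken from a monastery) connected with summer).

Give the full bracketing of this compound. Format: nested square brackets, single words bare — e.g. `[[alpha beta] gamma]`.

[[summer [monastery falcon]] [serpent barrel]]

The outermost head in the paraphrase is "barrel" (specifically "serpent barrel"), modified by "summer monastery falcon".
Within "summer monastery falcon", the head is "falcon" (specifically "monastery falcon") and the modifier is "summer".
Within "monastery falcon", the head is "falcon" and the modifier is "monastery".
Within "serpent barrel", the head is "barrel" and the modifier is "serpent".
Assembled: [[summer [monastery falcon]] [serpent barrel]].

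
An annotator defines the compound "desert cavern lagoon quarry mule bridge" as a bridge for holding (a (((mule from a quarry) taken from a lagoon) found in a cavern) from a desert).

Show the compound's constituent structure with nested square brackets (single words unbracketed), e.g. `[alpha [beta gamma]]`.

[[desert [cavern [lagoon [quarry mule]]]] bridge]

Overall it is a kind of bridge; the modifier is "desert cavern lagoon quarry mule".
Inside "desert cavern lagoon quarry mule": head "mule" (specifically "cavern lagoon quarry mule"), modifier "desert".
Inside "cavern lagoon quarry mule": head "mule" (specifically "lagoon quarry mule"), modifier "cavern".
Inside "lagoon quarry mule": head "mule" (specifically "quarry mule"), modifier "lagoon".
Inside "quarry mule": head "mule", modifier "quarry".
So the structure is [[desert [cavern [lagoon [quarry mule]]]] bridge].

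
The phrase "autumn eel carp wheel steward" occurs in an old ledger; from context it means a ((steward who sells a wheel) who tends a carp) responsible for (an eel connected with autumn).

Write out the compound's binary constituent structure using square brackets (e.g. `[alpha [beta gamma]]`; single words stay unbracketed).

[[autumn eel] [carp [wheel steward]]]

The outermost head in the paraphrase is "steward" (specifically "carp wheel steward"), modified by "autumn eel".
Within "autumn eel", the head is "eel" and the modifier is "autumn".
Within "carp wheel steward", the head is "steward" (specifically "wheel steward") and the modifier is "carp".
Within "wheel steward", the head is "steward" and the modifier is "wheel".
Assembled: [[autumn eel] [carp [wheel steward]]].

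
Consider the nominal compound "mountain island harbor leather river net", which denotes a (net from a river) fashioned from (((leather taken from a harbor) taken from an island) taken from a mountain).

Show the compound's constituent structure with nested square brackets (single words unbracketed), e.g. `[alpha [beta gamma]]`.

Overall it is a kind of net (specifically "river net"); the modifier is "mountain island harbor leather".
"mountain island harbor leather" → head "leather" (specifically "island harbor leather"), modifier "mountain".
"island harbor leather" → head "leather" (specifically "harbor leather"), modifier "island".
"harbor leather" → head "leather", modifier "harbor".
"river net" → head "net", modifier "river".
Assembled: [[mountain [island [harbor leather]]] [river net]].

[[mountain [island [harbor leather]]] [river net]]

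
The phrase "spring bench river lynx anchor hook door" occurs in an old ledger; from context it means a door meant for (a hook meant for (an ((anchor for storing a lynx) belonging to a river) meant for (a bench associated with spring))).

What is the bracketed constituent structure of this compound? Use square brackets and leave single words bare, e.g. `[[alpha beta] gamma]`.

The outermost head in the paraphrase is "door", modified by "spring bench river lynx anchor hook".
"spring bench river lynx anchor hook" → head "hook", modifier "spring bench river lynx anchor".
"spring bench river lynx anchor" → head "anchor" (specifically "river lynx anchor"), modifier "spring bench".
"spring bench" → head "bench", modifier "spring".
"river lynx anchor" → head "anchor" (specifically "lynx anchor"), modifier "river".
"lynx anchor" → head "anchor", modifier "lynx".
So the structure is [[[[spring bench] [river [lynx anchor]]] hook] door].

[[[[spring bench] [river [lynx anchor]]] hook] door]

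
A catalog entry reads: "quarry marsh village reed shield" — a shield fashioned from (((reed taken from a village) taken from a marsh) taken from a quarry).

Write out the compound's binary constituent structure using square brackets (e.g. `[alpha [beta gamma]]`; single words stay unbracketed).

[[quarry [marsh [village reed]]] shield]

The outermost head in the paraphrase is "shield", modified by "quarry marsh village reed".
Inside "quarry marsh village reed": head "reed" (specifically "marsh village reed"), modifier "quarry".
Inside "marsh village reed": head "reed" (specifically "village reed"), modifier "marsh".
Inside "village reed": head "reed", modifier "village".
Putting it together: [[quarry [marsh [village reed]]] shield].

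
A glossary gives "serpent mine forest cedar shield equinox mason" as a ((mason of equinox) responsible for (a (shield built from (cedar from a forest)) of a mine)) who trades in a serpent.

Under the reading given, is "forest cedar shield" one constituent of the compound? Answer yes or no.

yes

The paraphrase groups the words so that "forest cedar shield" is one unit: it corresponds to a single parenthesized sub-phrase.
The full structure is [serpent [[mine [[forest cedar] shield]] [equinox mason]]], in which [forest cedar shield] is a constituent.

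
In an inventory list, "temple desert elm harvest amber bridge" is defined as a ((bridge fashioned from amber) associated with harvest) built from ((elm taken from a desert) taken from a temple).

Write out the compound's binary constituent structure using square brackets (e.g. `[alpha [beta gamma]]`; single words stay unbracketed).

The outermost head in the paraphrase is "bridge" (specifically "harvest amber bridge"), modified by "temple desert elm".
"temple desert elm" → head "elm" (specifically "desert elm"), modifier "temple".
"desert elm" → head "elm", modifier "desert".
"harvest amber bridge" → head "bridge" (specifically "amber bridge"), modifier "harvest".
"amber bridge" → head "bridge", modifier "amber".
Putting it together: [[temple [desert elm]] [harvest [amber bridge]]].

[[temple [desert elm]] [harvest [amber bridge]]]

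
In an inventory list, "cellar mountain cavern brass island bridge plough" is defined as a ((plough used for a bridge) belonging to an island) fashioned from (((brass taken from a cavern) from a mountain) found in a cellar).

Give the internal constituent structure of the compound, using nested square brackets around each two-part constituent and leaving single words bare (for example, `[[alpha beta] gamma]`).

Whole compound: head "plough" (specifically "island bridge plough"), modifier "cellar mountain cavern brass".
Within "cellar mountain cavern brass", the head is "brass" (specifically "mountain cavern brass") and the modifier is "cellar".
Within "mountain cavern brass", the head is "brass" (specifically "cavern brass") and the modifier is "mountain".
Within "cavern brass", the head is "brass" and the modifier is "cavern".
Within "island bridge plough", the head is "plough" (specifically "bridge plough") and the modifier is "island".
Within "bridge plough", the head is "plough" and the modifier is "bridge".
So the structure is [[cellar [mountain [cavern brass]]] [island [bridge plough]]].

[[cellar [mountain [cavern brass]]] [island [bridge plough]]]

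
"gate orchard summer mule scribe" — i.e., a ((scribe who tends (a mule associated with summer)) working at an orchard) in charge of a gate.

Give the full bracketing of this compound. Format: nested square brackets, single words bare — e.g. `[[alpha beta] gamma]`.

Overall it is a kind of scribe (specifically "orchard summer mule scribe"); the modifier is "gate".
"orchard summer mule scribe" → head "scribe" (specifically "summer mule scribe"), modifier "orchard".
"summer mule scribe" → head "scribe", modifier "summer mule".
"summer mule" → head "mule", modifier "summer".
Putting it together: [gate [orchard [[summer mule] scribe]]].

[gate [orchard [[summer mule] scribe]]]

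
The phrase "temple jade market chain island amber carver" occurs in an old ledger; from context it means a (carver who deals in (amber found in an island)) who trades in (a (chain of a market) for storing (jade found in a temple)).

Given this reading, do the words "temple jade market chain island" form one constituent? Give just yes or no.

The top-level split is [temple jade market chain] [island amber carver]; the full structure is [[[temple jade] [market chain]] [[island amber] carver]].
"temple jade market chain island" straddles a constituent boundary, so it is not a single unit.

no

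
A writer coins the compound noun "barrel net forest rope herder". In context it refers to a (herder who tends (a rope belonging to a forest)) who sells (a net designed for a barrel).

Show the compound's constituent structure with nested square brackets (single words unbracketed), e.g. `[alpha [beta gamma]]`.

At the top level: head "herder" (specifically "forest rope herder"); modifier "barrel net".
Inside "barrel net": head "net", modifier "barrel".
Inside "forest rope herder": head "herder", modifier "forest rope".
Inside "forest rope": head "rope", modifier "forest".
Assembled: [[barrel net] [[forest rope] herder]].

[[barrel net] [[forest rope] herder]]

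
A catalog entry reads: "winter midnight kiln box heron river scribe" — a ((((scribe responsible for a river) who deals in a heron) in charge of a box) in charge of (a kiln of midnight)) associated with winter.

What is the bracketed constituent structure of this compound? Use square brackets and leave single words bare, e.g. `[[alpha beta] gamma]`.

Overall it is a kind of scribe (specifically "midnight kiln box heron river scribe"); the modifier is "winter".
"midnight kiln box heron river scribe" → head "scribe" (specifically "box heron river scribe"), modifier "midnight kiln".
"midnight kiln" → head "kiln", modifier "midnight".
"box heron river scribe" → head "scribe" (specifically "heron river scribe"), modifier "box".
"heron river scribe" → head "scribe" (specifically "river scribe"), modifier "heron".
"river scribe" → head "scribe", modifier "river".
Putting it together: [winter [[midnight kiln] [box [heron [river scribe]]]]].

[winter [[midnight kiln] [box [heron [river scribe]]]]]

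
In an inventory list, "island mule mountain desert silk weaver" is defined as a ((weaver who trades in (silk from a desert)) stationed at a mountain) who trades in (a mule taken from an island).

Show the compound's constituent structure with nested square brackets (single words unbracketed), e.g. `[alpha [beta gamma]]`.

The outermost head in the paraphrase is "weaver" (specifically "mountain desert silk weaver"), modified by "island mule".
"island mule" → head "mule", modifier "island".
"mountain desert silk weaver" → head "weaver" (specifically "desert silk weaver"), modifier "mountain".
"desert silk weaver" → head "weaver", modifier "desert silk".
"desert silk" → head "silk", modifier "desert".
So the structure is [[island mule] [mountain [[desert silk] weaver]]].

[[island mule] [mountain [[desert silk] weaver]]]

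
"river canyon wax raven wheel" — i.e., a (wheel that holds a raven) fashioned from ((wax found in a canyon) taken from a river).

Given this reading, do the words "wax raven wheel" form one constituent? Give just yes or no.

no

The top-level split is [river canyon wax] [raven wheel]; the full structure is [[river [canyon wax]] [raven wheel]].
"wax raven wheel" straddles a constituent boundary, so it is not a single unit.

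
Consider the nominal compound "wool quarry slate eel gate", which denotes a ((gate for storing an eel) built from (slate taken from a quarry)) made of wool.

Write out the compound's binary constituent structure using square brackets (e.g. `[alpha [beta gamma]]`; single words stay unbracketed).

Whole compound: head "gate" (specifically "quarry slate eel gate"), modifier "wool".
Inside "quarry slate eel gate": head "gate" (specifically "eel gate"), modifier "quarry slate".
Inside "quarry slate": head "slate", modifier "quarry".
Inside "eel gate": head "gate", modifier "eel".
Assembled: [wool [[quarry slate] [eel gate]]].

[wool [[quarry slate] [eel gate]]]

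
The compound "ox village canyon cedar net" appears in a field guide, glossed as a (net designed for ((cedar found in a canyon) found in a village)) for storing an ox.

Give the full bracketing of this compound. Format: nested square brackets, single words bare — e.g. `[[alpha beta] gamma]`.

At the top level: head "net" (specifically "village canyon cedar net"); modifier "ox".
"village canyon cedar net" → head "net", modifier "village canyon cedar".
"village canyon cedar" → head "cedar" (specifically "canyon cedar"), modifier "village".
"canyon cedar" → head "cedar", modifier "canyon".
So the structure is [ox [[village [canyon cedar]] net]].

[ox [[village [canyon cedar]] net]]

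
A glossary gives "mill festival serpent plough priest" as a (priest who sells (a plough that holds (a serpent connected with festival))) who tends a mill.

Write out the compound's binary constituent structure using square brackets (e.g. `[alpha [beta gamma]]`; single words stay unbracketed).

[mill [[[festival serpent] plough] priest]]

Whole compound: head "priest" (specifically "festival serpent plough priest"), modifier "mill".
Inside "festival serpent plough priest": head "priest", modifier "festival serpent plough".
Inside "festival serpent plough": head "plough", modifier "festival serpent".
Inside "festival serpent": head "serpent", modifier "festival".
So the structure is [mill [[[festival serpent] plough] priest]].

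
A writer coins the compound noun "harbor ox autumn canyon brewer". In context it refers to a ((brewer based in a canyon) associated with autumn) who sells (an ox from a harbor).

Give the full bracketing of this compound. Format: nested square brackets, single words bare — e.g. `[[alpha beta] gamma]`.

[[harbor ox] [autumn [canyon brewer]]]

The outermost head in the paraphrase is "brewer" (specifically "autumn canyon brewer"), modified by "harbor ox".
"harbor ox" → head "ox", modifier "harbor".
"autumn canyon brewer" → head "brewer" (specifically "canyon brewer"), modifier "autumn".
"canyon brewer" → head "brewer", modifier "canyon".
So the structure is [[harbor ox] [autumn [canyon brewer]]].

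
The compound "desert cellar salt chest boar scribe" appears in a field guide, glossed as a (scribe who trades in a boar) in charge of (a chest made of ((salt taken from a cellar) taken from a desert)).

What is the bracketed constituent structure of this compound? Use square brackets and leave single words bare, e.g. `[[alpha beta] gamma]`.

[[[desert [cellar salt]] chest] [boar scribe]]

Whole compound: head "scribe" (specifically "boar scribe"), modifier "desert cellar salt chest".
Inside "desert cellar salt chest": head "chest", modifier "desert cellar salt".
Inside "desert cellar salt": head "salt" (specifically "cellar salt"), modifier "desert".
Inside "cellar salt": head "salt", modifier "cellar".
Inside "boar scribe": head "scribe", modifier "boar".
Putting it together: [[[desert [cellar salt]] chest] [boar scribe]].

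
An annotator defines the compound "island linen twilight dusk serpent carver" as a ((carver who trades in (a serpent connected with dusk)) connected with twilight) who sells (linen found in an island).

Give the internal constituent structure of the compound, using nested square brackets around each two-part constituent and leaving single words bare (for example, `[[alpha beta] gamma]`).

At the top level: head "carver" (specifically "twilight dusk serpent carver"); modifier "island linen".
"island linen" → head "linen", modifier "island".
"twilight dusk serpent carver" → head "carver" (specifically "dusk serpent carver"), modifier "twilight".
"dusk serpent carver" → head "carver", modifier "dusk serpent".
"dusk serpent" → head "serpent", modifier "dusk".
Assembled: [[island linen] [twilight [[dusk serpent] carver]]].

[[island linen] [twilight [[dusk serpent] carver]]]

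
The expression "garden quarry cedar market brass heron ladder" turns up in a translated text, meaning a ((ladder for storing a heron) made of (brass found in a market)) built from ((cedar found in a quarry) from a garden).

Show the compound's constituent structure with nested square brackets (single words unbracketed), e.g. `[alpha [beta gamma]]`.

The outermost head in the paraphrase is "ladder" (specifically "market brass heron ladder"), modified by "garden quarry cedar".
Inside "garden quarry cedar": head "cedar" (specifically "quarry cedar"), modifier "garden".
Inside "quarry cedar": head "cedar", modifier "quarry".
Inside "market brass heron ladder": head "ladder" (specifically "heron ladder"), modifier "market brass".
Inside "market brass": head "brass", modifier "market".
Inside "heron ladder": head "ladder", modifier "heron".
Assembled: [[garden [quarry cedar]] [[market brass] [heron ladder]]].

[[garden [quarry cedar]] [[market brass] [heron ladder]]]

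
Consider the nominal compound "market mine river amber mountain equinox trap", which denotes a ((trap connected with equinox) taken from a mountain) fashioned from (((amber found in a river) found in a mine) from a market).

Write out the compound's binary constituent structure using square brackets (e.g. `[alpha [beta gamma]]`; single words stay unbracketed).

[[market [mine [river amber]]] [mountain [equinox trap]]]

The outermost head in the paraphrase is "trap" (specifically "mountain equinox trap"), modified by "market mine river amber".
Within "market mine river amber", the head is "amber" (specifically "mine river amber") and the modifier is "market".
Within "mine river amber", the head is "amber" (specifically "river amber") and the modifier is "mine".
Within "river amber", the head is "amber" and the modifier is "river".
Within "mountain equinox trap", the head is "trap" (specifically "equinox trap") and the modifier is "mountain".
Within "equinox trap", the head is "trap" and the modifier is "equinox".
Assembled: [[market [mine [river amber]]] [mountain [equinox trap]]].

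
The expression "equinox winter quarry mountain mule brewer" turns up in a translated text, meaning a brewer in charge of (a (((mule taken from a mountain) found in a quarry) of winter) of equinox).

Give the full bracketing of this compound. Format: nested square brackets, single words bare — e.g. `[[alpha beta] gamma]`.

At the top level: head "brewer"; modifier "equinox winter quarry mountain mule".
Inside "equinox winter quarry mountain mule": head "mule" (specifically "winter quarry mountain mule"), modifier "equinox".
Inside "winter quarry mountain mule": head "mule" (specifically "quarry mountain mule"), modifier "winter".
Inside "quarry mountain mule": head "mule" (specifically "mountain mule"), modifier "quarry".
Inside "mountain mule": head "mule", modifier "mountain".
So the structure is [[equinox [winter [quarry [mountain mule]]]] brewer].

[[equinox [winter [quarry [mountain mule]]]] brewer]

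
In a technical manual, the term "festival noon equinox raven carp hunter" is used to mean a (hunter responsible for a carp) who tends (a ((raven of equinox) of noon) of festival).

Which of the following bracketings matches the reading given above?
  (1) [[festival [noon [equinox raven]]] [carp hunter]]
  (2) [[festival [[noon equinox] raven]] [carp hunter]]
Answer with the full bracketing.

[[festival [noon [equinox raven]]] [carp hunter]]

The paraphrase's head is the "hunter" part ("carp hunter"); its modifier is "festival noon equinox raven".
That top-level split, carried through the inner groups, gives [[festival [noon [equinox raven]]] [carp hunter]].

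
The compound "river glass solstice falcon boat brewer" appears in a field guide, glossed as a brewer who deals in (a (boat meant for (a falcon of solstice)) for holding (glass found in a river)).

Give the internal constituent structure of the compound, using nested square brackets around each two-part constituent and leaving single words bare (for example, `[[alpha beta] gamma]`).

[[[river glass] [[solstice falcon] boat]] brewer]

The outermost head in the paraphrase is "brewer", modified by "river glass solstice falcon boat".
"river glass solstice falcon boat" → head "boat" (specifically "solstice falcon boat"), modifier "river glass".
"river glass" → head "glass", modifier "river".
"solstice falcon boat" → head "boat", modifier "solstice falcon".
"solstice falcon" → head "falcon", modifier "solstice".
So the structure is [[[river glass] [[solstice falcon] boat]] brewer].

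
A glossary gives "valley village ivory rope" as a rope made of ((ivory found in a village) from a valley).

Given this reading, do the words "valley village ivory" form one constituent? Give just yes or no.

The paraphrase groups the words so that "valley village ivory" is one unit: it corresponds to a single parenthesized sub-phrase.
The full structure is [[valley [village ivory]] rope], in which [valley village ivory] is a constituent.

yes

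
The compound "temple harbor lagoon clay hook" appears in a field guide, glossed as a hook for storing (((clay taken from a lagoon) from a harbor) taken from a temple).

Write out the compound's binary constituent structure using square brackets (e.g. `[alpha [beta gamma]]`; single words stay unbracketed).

[[temple [harbor [lagoon clay]]] hook]

Overall it is a kind of hook; the modifier is "temple harbor lagoon clay".
Within "temple harbor lagoon clay", the head is "clay" (specifically "harbor lagoon clay") and the modifier is "temple".
Within "harbor lagoon clay", the head is "clay" (specifically "lagoon clay") and the modifier is "harbor".
Within "lagoon clay", the head is "clay" and the modifier is "lagoon".
Putting it together: [[temple [harbor [lagoon clay]]] hook].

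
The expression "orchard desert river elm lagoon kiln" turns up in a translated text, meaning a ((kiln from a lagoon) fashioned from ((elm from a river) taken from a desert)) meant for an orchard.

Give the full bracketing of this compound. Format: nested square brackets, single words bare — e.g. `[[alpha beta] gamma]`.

The outermost head in the paraphrase is "kiln" (specifically "desert river elm lagoon kiln"), modified by "orchard".
"desert river elm lagoon kiln" → head "kiln" (specifically "lagoon kiln"), modifier "desert river elm".
"desert river elm" → head "elm" (specifically "river elm"), modifier "desert".
"river elm" → head "elm", modifier "river".
"lagoon kiln" → head "kiln", modifier "lagoon".
Putting it together: [orchard [[desert [river elm]] [lagoon kiln]]].

[orchard [[desert [river elm]] [lagoon kiln]]]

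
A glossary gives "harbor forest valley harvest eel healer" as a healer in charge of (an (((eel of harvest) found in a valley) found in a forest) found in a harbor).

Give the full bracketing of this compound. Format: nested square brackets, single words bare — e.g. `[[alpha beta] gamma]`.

The outermost head in the paraphrase is "healer", modified by "harbor forest valley harvest eel".
Inside "harbor forest valley harvest eel": head "eel" (specifically "forest valley harvest eel"), modifier "harbor".
Inside "forest valley harvest eel": head "eel" (specifically "valley harvest eel"), modifier "forest".
Inside "valley harvest eel": head "eel" (specifically "harvest eel"), modifier "valley".
Inside "harvest eel": head "eel", modifier "harvest".
So the structure is [[harbor [forest [valley [harvest eel]]]] healer].

[[harbor [forest [valley [harvest eel]]]] healer]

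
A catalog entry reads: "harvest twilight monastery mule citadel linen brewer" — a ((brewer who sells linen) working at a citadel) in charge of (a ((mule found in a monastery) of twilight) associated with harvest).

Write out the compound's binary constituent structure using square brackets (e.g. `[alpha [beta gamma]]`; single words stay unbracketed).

[[harvest [twilight [monastery mule]]] [citadel [linen brewer]]]

At the top level: head "brewer" (specifically "citadel linen brewer"); modifier "harvest twilight monastery mule".
Inside "harvest twilight monastery mule": head "mule" (specifically "twilight monastery mule"), modifier "harvest".
Inside "twilight monastery mule": head "mule" (specifically "monastery mule"), modifier "twilight".
Inside "monastery mule": head "mule", modifier "monastery".
Inside "citadel linen brewer": head "brewer" (specifically "linen brewer"), modifier "citadel".
Inside "linen brewer": head "brewer", modifier "linen".
Putting it together: [[harvest [twilight [monastery mule]]] [citadel [linen brewer]]].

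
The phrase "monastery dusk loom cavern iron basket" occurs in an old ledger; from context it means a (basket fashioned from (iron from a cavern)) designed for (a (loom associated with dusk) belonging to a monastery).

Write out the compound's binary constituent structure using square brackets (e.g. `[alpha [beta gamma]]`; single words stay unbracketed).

[[monastery [dusk loom]] [[cavern iron] basket]]

The outermost head in the paraphrase is "basket" (specifically "cavern iron basket"), modified by "monastery dusk loom".
Within "monastery dusk loom", the head is "loom" (specifically "dusk loom") and the modifier is "monastery".
Within "dusk loom", the head is "loom" and the modifier is "dusk".
Within "cavern iron basket", the head is "basket" and the modifier is "cavern iron".
Within "cavern iron", the head is "iron" and the modifier is "cavern".
Assembled: [[monastery [dusk loom]] [[cavern iron] basket]].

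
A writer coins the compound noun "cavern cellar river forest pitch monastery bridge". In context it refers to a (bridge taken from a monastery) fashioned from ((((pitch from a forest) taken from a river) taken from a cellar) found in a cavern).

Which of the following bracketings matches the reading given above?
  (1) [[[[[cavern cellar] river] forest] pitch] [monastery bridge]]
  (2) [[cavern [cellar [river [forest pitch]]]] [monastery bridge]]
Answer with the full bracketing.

The paraphrase's head is the "bridge" part ("monastery bridge"); its modifier is "cavern cellar river forest pitch".
That top-level split, carried through the inner groups, gives [[cavern [cellar [river [forest pitch]]]] [monastery bridge]].

[[cavern [cellar [river [forest pitch]]]] [monastery bridge]]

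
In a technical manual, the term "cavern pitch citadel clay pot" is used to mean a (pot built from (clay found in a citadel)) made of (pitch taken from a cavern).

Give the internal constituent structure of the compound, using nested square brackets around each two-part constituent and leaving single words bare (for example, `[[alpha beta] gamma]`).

At the top level: head "pot" (specifically "citadel clay pot"); modifier "cavern pitch".
Within "cavern pitch", the head is "pitch" and the modifier is "cavern".
Within "citadel clay pot", the head is "pot" and the modifier is "citadel clay".
Within "citadel clay", the head is "clay" and the modifier is "citadel".
Putting it together: [[cavern pitch] [[citadel clay] pot]].

[[cavern pitch] [[citadel clay] pot]]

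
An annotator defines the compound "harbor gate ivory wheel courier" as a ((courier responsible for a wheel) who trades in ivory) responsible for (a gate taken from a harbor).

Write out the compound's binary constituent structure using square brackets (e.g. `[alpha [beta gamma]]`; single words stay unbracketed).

[[harbor gate] [ivory [wheel courier]]]

Whole compound: head "courier" (specifically "ivory wheel courier"), modifier "harbor gate".
Inside "harbor gate": head "gate", modifier "harbor".
Inside "ivory wheel courier": head "courier" (specifically "wheel courier"), modifier "ivory".
Inside "wheel courier": head "courier", modifier "wheel".
Putting it together: [[harbor gate] [ivory [wheel courier]]].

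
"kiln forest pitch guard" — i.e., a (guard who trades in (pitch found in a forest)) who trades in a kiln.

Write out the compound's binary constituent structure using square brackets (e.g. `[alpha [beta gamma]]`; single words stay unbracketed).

[kiln [[forest pitch] guard]]

Overall it is a kind of guard (specifically "forest pitch guard"); the modifier is "kiln".
Inside "forest pitch guard": head "guard", modifier "forest pitch".
Inside "forest pitch": head "pitch", modifier "forest".
So the structure is [kiln [[forest pitch] guard]].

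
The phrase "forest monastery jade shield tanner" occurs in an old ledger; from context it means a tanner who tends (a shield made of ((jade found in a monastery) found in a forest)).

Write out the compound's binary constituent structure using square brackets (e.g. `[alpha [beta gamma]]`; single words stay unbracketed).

At the top level: head "tanner"; modifier "forest monastery jade shield".
Within "forest monastery jade shield", the head is "shield" and the modifier is "forest monastery jade".
Within "forest monastery jade", the head is "jade" (specifically "monastery jade") and the modifier is "forest".
Within "monastery jade", the head is "jade" and the modifier is "monastery".
So the structure is [[[forest [monastery jade]] shield] tanner].

[[[forest [monastery jade]] shield] tanner]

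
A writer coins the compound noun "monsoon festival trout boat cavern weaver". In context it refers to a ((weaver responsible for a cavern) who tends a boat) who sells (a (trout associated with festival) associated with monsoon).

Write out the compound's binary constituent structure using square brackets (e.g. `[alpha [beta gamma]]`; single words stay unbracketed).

At the top level: head "weaver" (specifically "boat cavern weaver"); modifier "monsoon festival trout".
Within "monsoon festival trout", the head is "trout" (specifically "festival trout") and the modifier is "monsoon".
Within "festival trout", the head is "trout" and the modifier is "festival".
Within "boat cavern weaver", the head is "weaver" (specifically "cavern weaver") and the modifier is "boat".
Within "cavern weaver", the head is "weaver" and the modifier is "cavern".
Putting it together: [[monsoon [festival trout]] [boat [cavern weaver]]].

[[monsoon [festival trout]] [boat [cavern weaver]]]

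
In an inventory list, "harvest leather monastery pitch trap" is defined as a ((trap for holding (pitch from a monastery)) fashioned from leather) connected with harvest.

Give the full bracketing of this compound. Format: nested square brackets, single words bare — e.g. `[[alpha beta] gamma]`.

The outermost head in the paraphrase is "trap" (specifically "leather monastery pitch trap"), modified by "harvest".
Inside "leather monastery pitch trap": head "trap" (specifically "monastery pitch trap"), modifier "leather".
Inside "monastery pitch trap": head "trap", modifier "monastery pitch".
Inside "monastery pitch": head "pitch", modifier "monastery".
Assembled: [harvest [leather [[monastery pitch] trap]]].

[harvest [leather [[monastery pitch] trap]]]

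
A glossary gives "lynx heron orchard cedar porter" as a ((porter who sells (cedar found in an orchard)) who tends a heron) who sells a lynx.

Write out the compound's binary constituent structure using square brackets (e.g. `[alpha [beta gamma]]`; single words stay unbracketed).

At the top level: head "porter" (specifically "heron orchard cedar porter"); modifier "lynx".
"heron orchard cedar porter" → head "porter" (specifically "orchard cedar porter"), modifier "heron".
"orchard cedar porter" → head "porter", modifier "orchard cedar".
"orchard cedar" → head "cedar", modifier "orchard".
So the structure is [lynx [heron [[orchard cedar] porter]]].

[lynx [heron [[orchard cedar] porter]]]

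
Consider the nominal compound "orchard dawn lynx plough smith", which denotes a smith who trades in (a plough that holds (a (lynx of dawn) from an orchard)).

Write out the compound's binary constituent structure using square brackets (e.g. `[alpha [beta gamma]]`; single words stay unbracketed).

At the top level: head "smith"; modifier "orchard dawn lynx plough".
Inside "orchard dawn lynx plough": head "plough", modifier "orchard dawn lynx".
Inside "orchard dawn lynx": head "lynx" (specifically "dawn lynx"), modifier "orchard".
Inside "dawn lynx": head "lynx", modifier "dawn".
So the structure is [[[orchard [dawn lynx]] plough] smith].

[[[orchard [dawn lynx]] plough] smith]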